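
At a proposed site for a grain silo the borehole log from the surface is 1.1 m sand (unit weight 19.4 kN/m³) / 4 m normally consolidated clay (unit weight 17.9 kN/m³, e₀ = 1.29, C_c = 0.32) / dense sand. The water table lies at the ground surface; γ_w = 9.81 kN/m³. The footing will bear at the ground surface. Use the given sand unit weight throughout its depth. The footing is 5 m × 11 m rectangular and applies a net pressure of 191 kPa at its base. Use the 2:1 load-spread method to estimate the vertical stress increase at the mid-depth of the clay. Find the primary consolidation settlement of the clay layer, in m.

Mid-depth of clay below the ground surface: z = 1.1 + 4/2 = 3.1 m.
Total vertical stress at mid-clay: σ_v = 19.4×1.1 + 17.9×2 = 57.14 kPa.
Pore pressure: u = 9.81×(3.1 − 0) = 30.411 kPa.
Initial effective stress: σ'_0 = σ_v − u = 57.14 − 30.411 = 26.729 kPa.
Stress increase at mid-clay by the 2:1 spreading method:
Δσ = qBL/((B+z)(L+z)) = 191×5×11/((5+3.1)(11+3.1)) = 91.98 kPa
Final effective stress: σ'_f = σ'_0 + Δσ = 26.729 + 91.98 = 118.71 kPa.
Normally consolidated clay, so the full stress increment lies on the virgin compression line:
S_c = C_c·H/(1+e₀)·log₁₀(σ'_f/σ'_0) = 0.32×4/(1+1.29)×log₁₀(118.71/26.729)
    = 0.55895 × 0.6475 = 0.3619 m

S_c ≈ 0.362 m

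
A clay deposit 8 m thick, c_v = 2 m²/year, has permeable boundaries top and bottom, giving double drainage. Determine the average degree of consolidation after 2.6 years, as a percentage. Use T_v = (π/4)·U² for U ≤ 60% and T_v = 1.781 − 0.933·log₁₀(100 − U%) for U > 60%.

U ≈ 63.6 %

Drainage path length: H_d = H/2 = 4 m (double drainage).
T_v = c_v·t/H_d² = 2×2.6/4² = 0.325.
T_v = 0.325 corresponds to the U > 60% branch:
U = 1 − 10^((1.781 − T_v)/0.933)/100 = 0.6365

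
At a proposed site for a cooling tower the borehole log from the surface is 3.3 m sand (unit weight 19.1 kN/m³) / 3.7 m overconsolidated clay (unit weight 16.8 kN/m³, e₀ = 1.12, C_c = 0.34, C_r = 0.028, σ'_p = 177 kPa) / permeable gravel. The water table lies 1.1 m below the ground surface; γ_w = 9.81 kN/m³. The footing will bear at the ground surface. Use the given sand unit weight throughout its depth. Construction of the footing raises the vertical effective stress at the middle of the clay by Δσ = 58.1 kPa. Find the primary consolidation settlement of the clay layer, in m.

S_c ≈ 0.0154 m

Mid-depth of clay below the ground surface: z = 3.3 + 3.7/2 = 5.15 m.
Total vertical stress at mid-clay: σ_v = 19.1×3.3 + 16.8×1.85 = 94.11 kPa.
Pore pressure: u = 9.81×(5.15 − 1.1) = 39.73 kPa.
Initial effective stress: σ'_0 = σ_v − u = 94.11 − 39.73 = 54.38 kPa.
Final effective stress: σ'_f = 54.38 + 58.1 = 112.48 kPa.
σ'_f = 112.48 ≤ σ'_p = 177 kPa, so the clay remains overconsolidated and only the recompression index applies:
S_c = C_r·H/(1+e₀)·log₁₀(σ'_f/σ'_0) = 0.028×3.7/2.12×log₁₀(112.48/54.38)
    = 0.048868 × 0.31564 = 0.01542 m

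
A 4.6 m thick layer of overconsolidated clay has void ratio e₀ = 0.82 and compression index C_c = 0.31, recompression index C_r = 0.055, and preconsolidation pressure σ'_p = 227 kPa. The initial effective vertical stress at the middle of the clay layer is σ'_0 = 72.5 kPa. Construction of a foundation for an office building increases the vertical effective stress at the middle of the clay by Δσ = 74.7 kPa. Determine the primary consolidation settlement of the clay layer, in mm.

Final effective stress: σ'_f = 72.5 + 74.7 = 147.2 kPa.
σ'_f = 147.2 ≤ σ'_p = 227 kPa, so the clay remains overconsolidated and only the recompression index applies:
S_c = C_r·H/(1+e₀)·log₁₀(σ'_f/σ'_0) = 0.055×4.6/1.82×log₁₀(147.2/72.5)
    = 0.13901 × 0.30757 = 0.04276 m

S_c ≈ 42.8 mm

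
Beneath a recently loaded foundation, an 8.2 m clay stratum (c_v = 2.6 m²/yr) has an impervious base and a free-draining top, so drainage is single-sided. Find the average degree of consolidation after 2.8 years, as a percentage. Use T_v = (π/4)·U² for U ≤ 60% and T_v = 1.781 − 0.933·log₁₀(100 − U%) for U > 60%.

U ≈ 37.1 %

Drainage path length: H_d = H = 8.2 m (single drainage).
T_v = c_v·t/H_d² = 2.6×2.8/8.2² = 0.10827.
T_v = 0.10827 corresponds to the U ≤ 60% branch:
U = √(4T_v/π) = 0.3713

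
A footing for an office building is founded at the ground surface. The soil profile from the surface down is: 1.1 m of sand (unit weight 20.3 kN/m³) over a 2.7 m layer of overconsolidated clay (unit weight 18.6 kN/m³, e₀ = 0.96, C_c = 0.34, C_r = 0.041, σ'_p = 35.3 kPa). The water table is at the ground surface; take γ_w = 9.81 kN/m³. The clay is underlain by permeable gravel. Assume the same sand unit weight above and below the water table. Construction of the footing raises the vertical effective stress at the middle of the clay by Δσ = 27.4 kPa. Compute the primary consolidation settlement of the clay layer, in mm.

Mid-depth of clay below the ground surface: z = 1.1 + 2.7/2 = 2.45 m.
Total vertical stress at mid-clay: σ_v = 20.3×1.1 + 18.6×1.35 = 47.44 kPa.
Pore pressure: u = 9.81×(2.45 − 0) = 24.035 kPa.
Initial effective stress: σ'_0 = σ_v − u = 47.44 − 24.035 = 23.405 kPa.
Final effective stress: σ'_f = 23.405 + 27.4 = 50.805 kPa.
σ'_f = 50.805 > σ'_p = 35.3 kPa, so the stress path crosses the preconsolidation pressure — recompression up to σ'_p, then virgin compression beyond:
S_c = H/(1+e₀)·[C_r·log₁₀(σ'_p/σ'_0) + C_c·log₁₀(σ'_f/σ'_p)]
    = 2.7/1.96 × [0.041×log₁₀(35.3/23.405) + 0.34×log₁₀(50.805/35.3)]
    = 1.3776 × [0.0073171 + 0.053765] = 0.08415 m

S_c ≈ 84.1 mm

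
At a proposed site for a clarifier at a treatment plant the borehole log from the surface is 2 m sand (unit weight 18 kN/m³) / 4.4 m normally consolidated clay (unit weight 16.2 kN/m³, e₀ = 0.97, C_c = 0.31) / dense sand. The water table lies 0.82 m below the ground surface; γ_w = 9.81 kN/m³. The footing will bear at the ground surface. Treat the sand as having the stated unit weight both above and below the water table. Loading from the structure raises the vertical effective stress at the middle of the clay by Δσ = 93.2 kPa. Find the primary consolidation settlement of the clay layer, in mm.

S_c ≈ 370 mm

Mid-depth of clay below the ground surface: z = 2 + 4.4/2 = 4.2 m.
Total vertical stress at mid-clay: σ_v = 18×2 + 16.2×2.2 = 71.64 kPa.
Pore pressure: u = 9.81×(4.2 − 0.82) = 33.158 kPa.
Initial effective stress: σ'_0 = σ_v − u = 71.64 − 33.158 = 38.482 kPa.
Final effective stress: σ'_f = σ'_0 + Δσ = 38.482 + 93.2 = 131.68 kPa.
Normally consolidated clay, so the full stress increment lies on the virgin compression line:
S_c = C_c·H/(1+e₀)·log₁₀(σ'_f/σ'_0) = 0.31×4.4/(1+0.97)×log₁₀(131.68/38.482)
    = 0.69239 × 0.53426 = 0.3699 m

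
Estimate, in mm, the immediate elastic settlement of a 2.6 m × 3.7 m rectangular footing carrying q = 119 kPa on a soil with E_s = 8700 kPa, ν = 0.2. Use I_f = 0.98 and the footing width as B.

Immediate (elastic) settlement: S_e = q·B·(1−ν²)/E_s · I_f.
S_e = 119 × 2.6 × (1 − 0.2²) / 8700 × 0.98
    = 119 × 2.6 × 0.96 / 8700 × 0.98
    = 0.03346 m = 33.46 mm

S_e ≈ 33.5 mm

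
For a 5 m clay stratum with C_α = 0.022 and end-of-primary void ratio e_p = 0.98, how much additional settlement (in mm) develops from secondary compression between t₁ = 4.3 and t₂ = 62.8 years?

S_s ≈ 64.7 mm

Secondary compression: S_s = C_α·H/(1+e_p)·log₁₀(t₂/t₁)
S_s = 0.022×5/(1+0.98)×log₁₀(62.8/4.3)
    = 0.05556 × 1.164 = 0.06469 m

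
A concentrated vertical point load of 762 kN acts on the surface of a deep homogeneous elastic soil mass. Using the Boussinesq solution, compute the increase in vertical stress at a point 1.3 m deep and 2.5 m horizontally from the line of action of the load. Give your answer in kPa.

Boussinesq vertical stress below a point load on an elastic half-space:
Δσ_z = 3P/(2πz²) · [1 + (r/z)²]^(−5/2)
r/z = 2.5/1.3 = 1.9231; [1+(r/z)²]^(−5/2) = 0.020901.
Δσ_z = 3×762/(2π×1.3²) × 0.020901 = 215.28 × 0.020901 = 4.5 kPa

Δσ_z ≈ 4.5 kPa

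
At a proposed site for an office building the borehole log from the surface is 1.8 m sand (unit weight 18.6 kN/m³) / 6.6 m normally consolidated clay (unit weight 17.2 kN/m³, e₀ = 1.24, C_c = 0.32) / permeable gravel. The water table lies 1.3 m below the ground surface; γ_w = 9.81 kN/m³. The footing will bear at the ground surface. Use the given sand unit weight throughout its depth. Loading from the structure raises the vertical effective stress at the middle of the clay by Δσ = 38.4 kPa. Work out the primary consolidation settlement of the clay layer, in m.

Mid-depth of clay below the ground surface: z = 1.8 + 6.6/2 = 5.1 m.
Total vertical stress at mid-clay: σ_v = 18.6×1.8 + 17.2×3.3 = 90.24 kPa.
Pore pressure: u = 9.81×(5.1 − 1.3) = 37.278 kPa.
Initial effective stress: σ'_0 = σ_v − u = 90.24 − 37.278 = 52.962 kPa.
Final effective stress: σ'_f = σ'_0 + Δσ = 52.962 + 38.4 = 91.362 kPa.
Normally consolidated clay, so the full stress increment lies on the virgin compression line:
S_c = C_c·H/(1+e₀)·log₁₀(σ'_f/σ'_0) = 0.32×6.6/(1+1.24)×log₁₀(91.362/52.962)
    = 0.94286 × 0.2368 = 0.2233 m

S_c ≈ 0.223 m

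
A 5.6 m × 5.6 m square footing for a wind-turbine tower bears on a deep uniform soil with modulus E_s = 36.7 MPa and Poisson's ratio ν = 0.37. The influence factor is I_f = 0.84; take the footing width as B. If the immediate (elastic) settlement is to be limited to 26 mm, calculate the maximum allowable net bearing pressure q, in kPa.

E_s = 36.7 MPa = 36700 kPa.
S_e = q·B·(1−ν²)/E_s · I_f  ⇒  q = S_e·E_s / (B·(1−ν²)·I_f).
q = 0.026 × 36700 / (5.6 × 0.8631 × 0.84) = 235 kPa

q ≈ 235 kPa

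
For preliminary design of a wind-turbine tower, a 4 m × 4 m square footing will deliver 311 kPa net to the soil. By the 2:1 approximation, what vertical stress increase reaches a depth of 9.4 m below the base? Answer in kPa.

By the 2:1 method the load spreads at 1 horizontal : 2 vertical, so at depth z the loaded area has grown by z in each plan dimension:
Δσ = qBL/((B+z)(L+z)) = 311×4×4/((4+9.4)(4+9.4)) = 27.712 kPa

Δσ_z ≈ 27.7 kPa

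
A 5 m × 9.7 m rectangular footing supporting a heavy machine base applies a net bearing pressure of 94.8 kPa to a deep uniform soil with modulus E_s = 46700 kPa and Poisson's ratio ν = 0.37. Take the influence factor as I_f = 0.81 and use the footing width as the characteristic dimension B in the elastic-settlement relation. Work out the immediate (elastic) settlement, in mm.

S_e ≈ 7.1 mm

Immediate (elastic) settlement: S_e = q·B·(1−ν²)/E_s · I_f.
S_e = 94.8 × 5 × (1 − 0.37²) / 46700 × 0.81
    = 94.8 × 5 × 0.8631 / 46700 × 0.81
    = 0.007096 m = 7.096 mm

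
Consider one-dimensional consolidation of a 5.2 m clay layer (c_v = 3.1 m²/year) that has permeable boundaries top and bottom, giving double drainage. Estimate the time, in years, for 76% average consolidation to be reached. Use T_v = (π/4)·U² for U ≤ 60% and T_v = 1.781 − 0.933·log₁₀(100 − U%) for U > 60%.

t ≈ 1.08 years

Drainage path length: H_d = H/2 = 2.6 m (double drainage).
U > 60%: T_v = 1.781 − 0.933·log₁₀(100 − 76) = 0.49326.
t = T_v·H_d²/c_v = 0.49326×2.6²/3.1 = 1.076 years.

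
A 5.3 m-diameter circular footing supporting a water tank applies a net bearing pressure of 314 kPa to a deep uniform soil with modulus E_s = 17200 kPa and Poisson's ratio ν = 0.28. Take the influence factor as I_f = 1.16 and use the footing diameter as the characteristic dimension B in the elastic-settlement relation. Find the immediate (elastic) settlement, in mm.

Immediate (elastic) settlement: S_e = q·B·(1−ν²)/E_s · I_f.
S_e = 314 × 5.3 × (1 − 0.28²) / 17200 × 1.16
    = 314 × 5.3 × 0.9216 / 17200 × 1.16
    = 0.1034 m = 103.4 mm

S_e ≈ 103 mm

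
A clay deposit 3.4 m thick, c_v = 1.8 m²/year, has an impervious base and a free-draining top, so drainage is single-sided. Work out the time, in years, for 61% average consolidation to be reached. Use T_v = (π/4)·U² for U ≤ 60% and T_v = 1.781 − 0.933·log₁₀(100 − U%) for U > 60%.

Drainage path length: H_d = H = 3.4 m (single drainage).
U > 60%: T_v = 1.781 − 0.933·log₁₀(100 − 61) = 0.29654.
t = T_v·H_d²/c_v = 0.29654×3.4²/1.8 = 1.904 years.

t ≈ 1.9 years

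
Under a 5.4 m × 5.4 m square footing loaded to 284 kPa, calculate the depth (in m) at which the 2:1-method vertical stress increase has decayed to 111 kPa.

z ≈ 3.24 m

2:1 spreading — at depth z the loaded area has grown by z in each plan dimension:
qB²/(B+z)² = Δσ_z ⇒ z = B(√(q/Δσ_z) − 1) = 5.4×(√(284/111) − 1) = 3.238 m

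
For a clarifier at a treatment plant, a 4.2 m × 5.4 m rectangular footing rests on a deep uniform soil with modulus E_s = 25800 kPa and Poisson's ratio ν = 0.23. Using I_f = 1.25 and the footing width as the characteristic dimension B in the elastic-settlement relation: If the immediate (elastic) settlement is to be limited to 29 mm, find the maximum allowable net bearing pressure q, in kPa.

S_e = q·B·(1−ν²)/E_s · I_f  ⇒  q = S_e·E_s / (B·(1−ν²)·I_f).
q = 0.029 × 25800 / (4.2 × 0.9471 × 1.25) = 150.5 kPa

q ≈ 150 kPa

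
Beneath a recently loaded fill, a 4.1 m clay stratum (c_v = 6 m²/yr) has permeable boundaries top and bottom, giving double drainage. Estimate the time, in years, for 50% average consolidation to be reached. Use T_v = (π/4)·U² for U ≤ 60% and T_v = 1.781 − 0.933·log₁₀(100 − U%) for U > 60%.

Drainage path length: H_d = H/2 = 2.05 m (double drainage).
U ≤ 60%: T_v = (π/4)·U² = (π/4)×0.5² = 0.19635.
t = T_v·H_d²/c_v = 0.19635×2.05²/6 = 0.1375 years.

t ≈ 0.138 years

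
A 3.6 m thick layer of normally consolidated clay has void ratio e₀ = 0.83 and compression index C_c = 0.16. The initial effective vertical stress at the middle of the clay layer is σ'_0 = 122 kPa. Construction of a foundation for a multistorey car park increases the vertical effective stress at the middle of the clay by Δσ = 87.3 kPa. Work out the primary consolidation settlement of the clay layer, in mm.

S_c ≈ 73.8 mm

Final effective stress: σ'_f = σ'_0 + Δσ = 122 + 87.3 = 209.3 kPa.
Normally consolidated clay, so the full stress increment lies on the virgin compression line:
S_c = C_c·H/(1+e₀)·log₁₀(σ'_f/σ'_0) = 0.16×3.6/(1+0.83)×log₁₀(209.3/122)
    = 0.31475 × 0.23441 = 0.07378 m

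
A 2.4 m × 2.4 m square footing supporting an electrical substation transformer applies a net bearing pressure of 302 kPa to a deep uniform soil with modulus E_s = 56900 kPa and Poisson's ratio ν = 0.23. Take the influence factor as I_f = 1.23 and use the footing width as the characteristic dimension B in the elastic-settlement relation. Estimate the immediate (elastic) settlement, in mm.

Immediate (elastic) settlement: S_e = q·B·(1−ν²)/E_s · I_f.
S_e = 302 × 2.4 × (1 − 0.23²) / 56900 × 1.23
    = 302 × 2.4 × 0.9471 / 56900 × 1.23
    = 0.01484 m = 14.84 mm

S_e ≈ 14.8 mm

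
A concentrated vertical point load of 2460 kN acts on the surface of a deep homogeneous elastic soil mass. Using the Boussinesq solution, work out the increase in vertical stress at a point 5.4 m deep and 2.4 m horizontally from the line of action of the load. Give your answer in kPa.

Boussinesq vertical stress below a point load on an elastic half-space:
Δσ_z = 3P/(2πz²) · [1 + (r/z)²]^(−5/2)
r/z = 2.4/5.4 = 0.44444; [1+(r/z)²]^(−5/2) = 0.63721.
Δσ_z = 3×2460/(2π×5.4²) × 0.63721 = 40.28 × 0.63721 = 25.67 kPa

Δσ_z ≈ 25.7 kPa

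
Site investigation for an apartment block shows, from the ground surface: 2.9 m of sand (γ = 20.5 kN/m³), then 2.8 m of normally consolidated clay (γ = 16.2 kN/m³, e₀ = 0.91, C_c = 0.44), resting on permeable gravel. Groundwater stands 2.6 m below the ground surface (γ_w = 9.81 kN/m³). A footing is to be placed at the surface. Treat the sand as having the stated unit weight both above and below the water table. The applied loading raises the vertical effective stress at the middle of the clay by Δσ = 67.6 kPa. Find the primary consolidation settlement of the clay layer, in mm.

Mid-depth of clay below the ground surface: z = 2.9 + 2.8/2 = 4.3 m.
Total vertical stress at mid-clay: σ_v = 20.5×2.9 + 16.2×1.4 = 82.13 kPa.
Pore pressure: u = 9.81×(4.3 − 2.6) = 16.677 kPa.
Initial effective stress: σ'_0 = σ_v − u = 82.13 − 16.677 = 65.453 kPa.
Final effective stress: σ'_f = σ'_0 + Δσ = 65.453 + 67.6 = 133.05 kPa.
Normally consolidated clay, so the full stress increment lies on the virgin compression line:
S_c = C_c·H/(1+e₀)·log₁₀(σ'_f/σ'_0) = 0.44×2.8/(1+0.91)×log₁₀(133.05/65.453)
    = 0.64503 × 0.30809 = 0.1987 m

S_c ≈ 199 mm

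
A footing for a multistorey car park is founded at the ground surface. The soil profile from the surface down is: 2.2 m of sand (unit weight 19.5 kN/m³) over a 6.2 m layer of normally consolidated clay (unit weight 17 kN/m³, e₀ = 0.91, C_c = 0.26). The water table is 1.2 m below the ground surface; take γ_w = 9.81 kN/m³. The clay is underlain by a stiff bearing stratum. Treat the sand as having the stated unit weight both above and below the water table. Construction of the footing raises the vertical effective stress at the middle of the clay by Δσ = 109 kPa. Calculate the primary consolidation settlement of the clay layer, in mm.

Mid-depth of clay below the ground surface: z = 2.2 + 6.2/2 = 5.3 m.
Total vertical stress at mid-clay: σ_v = 19.5×2.2 + 17×3.1 = 95.6 kPa.
Pore pressure: u = 9.81×(5.3 − 1.2) = 40.221 kPa.
Initial effective stress: σ'_0 = σ_v − u = 95.6 − 40.221 = 55.379 kPa.
Final effective stress: σ'_f = σ'_0 + Δσ = 55.379 + 109 = 164.38 kPa.
Normally consolidated clay, so the full stress increment lies on the virgin compression line:
S_c = C_c·H/(1+e₀)·log₁₀(σ'_f/σ'_0) = 0.26×6.2/(1+0.91)×log₁₀(164.38/55.379)
    = 0.84398 × 0.4725 = 0.3988 m

S_c ≈ 399 mm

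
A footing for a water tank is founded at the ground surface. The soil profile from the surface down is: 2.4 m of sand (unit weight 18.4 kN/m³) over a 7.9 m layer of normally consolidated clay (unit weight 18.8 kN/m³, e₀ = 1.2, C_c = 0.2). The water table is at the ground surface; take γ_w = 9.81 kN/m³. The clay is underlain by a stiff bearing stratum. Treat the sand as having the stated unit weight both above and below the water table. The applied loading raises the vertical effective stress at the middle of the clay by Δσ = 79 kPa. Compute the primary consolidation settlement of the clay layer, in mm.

S_c ≈ 274 mm

Mid-depth of clay below the ground surface: z = 2.4 + 7.9/2 = 6.35 m.
Total vertical stress at mid-clay: σ_v = 18.4×2.4 + 18.8×3.95 = 118.42 kPa.
Pore pressure: u = 9.81×(6.35 − 0) = 62.294 kPa.
Initial effective stress: σ'_0 = σ_v − u = 118.42 − 62.294 = 56.126 kPa.
Final effective stress: σ'_f = σ'_0 + Δσ = 56.126 + 79 = 135.13 kPa.
Normally consolidated clay, so the full stress increment lies on the virgin compression line:
S_c = C_c·H/(1+e₀)·log₁₀(σ'_f/σ'_0) = 0.2×7.9/(1+1.2)×log₁₀(135.13/56.126)
    = 0.71818 × 0.38159 = 0.2741 m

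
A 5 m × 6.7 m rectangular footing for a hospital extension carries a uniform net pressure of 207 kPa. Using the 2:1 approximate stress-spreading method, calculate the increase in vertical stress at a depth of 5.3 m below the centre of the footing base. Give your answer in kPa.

Δσ_z ≈ 56.1 kPa

By the 2:1 method the load spreads at 1 horizontal : 2 vertical, so at depth z the loaded area has grown by z in each plan dimension:
Δσ = qBL/((B+z)(L+z)) = 207×5×6.7/((5+5.3)(6.7+5.3)) = 56.104 kPa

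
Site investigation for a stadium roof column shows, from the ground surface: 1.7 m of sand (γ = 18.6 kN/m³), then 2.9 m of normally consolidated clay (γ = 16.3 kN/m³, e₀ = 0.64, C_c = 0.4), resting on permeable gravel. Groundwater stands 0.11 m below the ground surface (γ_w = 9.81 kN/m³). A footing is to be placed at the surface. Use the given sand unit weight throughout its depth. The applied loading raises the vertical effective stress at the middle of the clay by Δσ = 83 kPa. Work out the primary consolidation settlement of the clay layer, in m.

S_c ≈ 0.445 m

Mid-depth of clay below the ground surface: z = 1.7 + 2.9/2 = 3.15 m.
Total vertical stress at mid-clay: σ_v = 18.6×1.7 + 16.3×1.45 = 55.255 kPa.
Pore pressure: u = 9.81×(3.15 − 0.11) = 29.822 kPa.
Initial effective stress: σ'_0 = σ_v − u = 55.255 − 29.822 = 25.433 kPa.
Final effective stress: σ'_f = σ'_0 + Δσ = 25.433 + 83 = 108.43 kPa.
Normally consolidated clay, so the full stress increment lies on the virgin compression line:
S_c = C_c·H/(1+e₀)·log₁₀(σ'_f/σ'_0) = 0.4×2.9/(1+0.64)×log₁₀(108.43/25.433)
    = 0.70732 × 0.62975 = 0.4454 m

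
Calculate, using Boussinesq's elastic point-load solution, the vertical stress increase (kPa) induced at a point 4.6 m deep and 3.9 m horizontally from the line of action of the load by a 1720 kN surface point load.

Boussinesq vertical stress below a point load on an elastic half-space:
Δσ_z = 3P/(2πz²) · [1 + (r/z)²]^(−5/2)
r/z = 3.9/4.6 = 0.84783; [1+(r/z)²]^(−5/2) = 0.25818.
Δσ_z = 3×1720/(2π×4.6²) × 0.25818 = 38.811 × 0.25818 = 10.02 kPa

Δσ_z ≈ 10 kPa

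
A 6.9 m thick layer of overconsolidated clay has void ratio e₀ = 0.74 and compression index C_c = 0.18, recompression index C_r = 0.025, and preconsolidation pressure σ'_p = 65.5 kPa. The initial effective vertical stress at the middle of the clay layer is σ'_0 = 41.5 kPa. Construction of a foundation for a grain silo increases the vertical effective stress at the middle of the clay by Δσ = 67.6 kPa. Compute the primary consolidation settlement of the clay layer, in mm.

S_c ≈ 178 mm

Final effective stress: σ'_f = 41.5 + 67.6 = 109.1 kPa.
σ'_f = 109.1 > σ'_p = 65.5 kPa, so the stress path crosses the preconsolidation pressure — recompression up to σ'_p, then virgin compression beyond:
S_c = H/(1+e₀)·[C_r·log₁₀(σ'_p/σ'_0) + C_c·log₁₀(σ'_f/σ'_p)]
    = 6.9/1.74 × [0.025×log₁₀(65.5/41.5) + 0.18×log₁₀(109.1/65.5)]
    = 3.9655 × [0.0049548 + 0.039885] = 0.1778 m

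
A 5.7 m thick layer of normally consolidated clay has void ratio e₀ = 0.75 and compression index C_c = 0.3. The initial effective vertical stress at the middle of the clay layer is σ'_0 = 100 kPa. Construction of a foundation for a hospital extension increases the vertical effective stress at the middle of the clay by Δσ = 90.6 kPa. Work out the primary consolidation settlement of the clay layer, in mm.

S_c ≈ 274 mm

Final effective stress: σ'_f = σ'_0 + Δσ = 100 + 90.6 = 190.6 kPa.
Normally consolidated clay, so the full stress increment lies on the virgin compression line:
S_c = C_c·H/(1+e₀)·log₁₀(σ'_f/σ'_0) = 0.3×5.7/(1+0.75)×log₁₀(190.6/100)
    = 0.97714 × 0.28012 = 0.2737 m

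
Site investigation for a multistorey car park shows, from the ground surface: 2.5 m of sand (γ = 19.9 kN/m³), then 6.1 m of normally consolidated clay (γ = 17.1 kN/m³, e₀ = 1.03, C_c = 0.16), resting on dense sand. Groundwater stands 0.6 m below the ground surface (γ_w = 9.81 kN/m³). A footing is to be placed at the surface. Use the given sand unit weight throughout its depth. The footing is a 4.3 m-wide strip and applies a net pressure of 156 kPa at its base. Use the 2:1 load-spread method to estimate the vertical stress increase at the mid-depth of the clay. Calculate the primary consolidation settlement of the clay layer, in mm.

S_c ≈ 172 mm

Mid-depth of clay below the ground surface: z = 2.5 + 6.1/2 = 5.55 m.
Total vertical stress at mid-clay: σ_v = 19.9×2.5 + 17.1×3.05 = 101.91 kPa.
Pore pressure: u = 9.81×(5.55 − 0.6) = 48.56 kPa.
Initial effective stress: σ'_0 = σ_v − u = 101.91 − 48.56 = 53.35 kPa.
Stress increase at mid-clay by the 2:1 spreading method:
Δσ = qB/(B+z) = 156×4.3/(4.3+5.55) = 68.102 kPa
Final effective stress: σ'_f = σ'_0 + Δσ = 53.35 + 68.102 = 121.45 kPa.
Normally consolidated clay, so the full stress increment lies on the virgin compression line:
S_c = C_c·H/(1+e₀)·log₁₀(σ'_f/σ'_0) = 0.16×6.1/(1+1.03)×log₁₀(121.45/53.35)
    = 0.48079 × 0.35726 = 0.1718 m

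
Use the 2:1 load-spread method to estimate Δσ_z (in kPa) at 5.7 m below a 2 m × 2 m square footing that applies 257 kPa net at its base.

Δσ_z ≈ 17.3 kPa

By the 2:1 method the load spreads at 1 horizontal : 2 vertical, so at depth z the loaded area has grown by z in each plan dimension:
Δσ = qBL/((B+z)(L+z)) = 257×2×2/((2+5.7)(2+5.7)) = 17.339 kPa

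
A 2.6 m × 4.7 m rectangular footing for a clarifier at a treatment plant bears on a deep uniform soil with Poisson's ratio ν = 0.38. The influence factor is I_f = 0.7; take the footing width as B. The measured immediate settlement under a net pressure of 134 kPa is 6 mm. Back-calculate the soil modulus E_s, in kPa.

S_e = q·B·(1−ν²)/E_s · I_f  ⇒  E_s = q·B·(1−ν²)·I_f / S_e.
E_s = 134 × 2.6 × 0.8556 × 0.7 / 0.006 = 34780 kPa

E_s ≈ 34800 kPa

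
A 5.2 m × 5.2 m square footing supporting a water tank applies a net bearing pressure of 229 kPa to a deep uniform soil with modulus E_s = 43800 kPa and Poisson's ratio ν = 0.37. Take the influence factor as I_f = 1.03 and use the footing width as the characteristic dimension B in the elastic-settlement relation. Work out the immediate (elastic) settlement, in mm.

S_e ≈ 24.2 mm

Immediate (elastic) settlement: S_e = q·B·(1−ν²)/E_s · I_f.
S_e = 229 × 5.2 × (1 − 0.37²) / 43800 × 1.03
    = 229 × 5.2 × 0.8631 / 43800 × 1.03
    = 0.02417 m = 24.17 mm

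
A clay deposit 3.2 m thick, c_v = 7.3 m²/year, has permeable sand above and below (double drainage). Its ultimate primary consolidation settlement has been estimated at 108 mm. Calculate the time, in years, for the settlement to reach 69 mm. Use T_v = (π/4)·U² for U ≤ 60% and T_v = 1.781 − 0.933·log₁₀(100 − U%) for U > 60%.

t ≈ 0.115 years

Drainage path length: H_d = H/2 = 1.6 m (double drainage).
U = S(t)/S_ult = 69/108 = 0.6389.
U > 60%: T_v = 1.781 − 0.933·log₁₀(100 − 63.889) = 0.32772.
t = T_v·H_d²/c_v = 0.32772×1.6²/7.3 = 0.1149 years.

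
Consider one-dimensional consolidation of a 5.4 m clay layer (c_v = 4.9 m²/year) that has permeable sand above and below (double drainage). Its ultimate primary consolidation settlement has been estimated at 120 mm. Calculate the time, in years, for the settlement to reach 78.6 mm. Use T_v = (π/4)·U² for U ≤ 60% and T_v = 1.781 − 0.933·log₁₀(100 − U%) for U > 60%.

t ≈ 0.515 years

Drainage path length: H_d = H/2 = 2.7 m (double drainage).
U = S(t)/S_ult = 78.6/120 = 0.655.
U > 60%: T_v = 1.781 − 0.933·log₁₀(100 − 65.5) = 0.34621.
t = T_v·H_d²/c_v = 0.34621×2.7²/4.9 = 0.5151 years.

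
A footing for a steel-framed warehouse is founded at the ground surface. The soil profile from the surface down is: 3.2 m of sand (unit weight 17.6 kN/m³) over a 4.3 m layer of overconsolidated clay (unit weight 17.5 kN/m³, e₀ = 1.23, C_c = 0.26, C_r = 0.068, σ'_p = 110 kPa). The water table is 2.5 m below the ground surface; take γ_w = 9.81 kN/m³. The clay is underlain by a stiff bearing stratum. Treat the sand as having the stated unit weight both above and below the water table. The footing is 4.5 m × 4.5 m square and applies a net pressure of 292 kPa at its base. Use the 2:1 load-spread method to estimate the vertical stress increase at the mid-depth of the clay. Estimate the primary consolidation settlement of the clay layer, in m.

Mid-depth of clay below the ground surface: z = 3.2 + 4.3/2 = 5.35 m.
Total vertical stress at mid-clay: σ_v = 17.6×3.2 + 17.5×2.15 = 93.945 kPa.
Pore pressure: u = 9.81×(5.35 − 2.5) = 27.959 kPa.
Initial effective stress: σ'_0 = σ_v − u = 93.945 − 27.959 = 65.986 kPa.
Stress increase at mid-clay by the 2:1 spreading method:
Δσ = qBL/((B+z)(L+z)) = 292×4.5×4.5/((4.5+5.35)(4.5+5.35)) = 60.945 kPa
Final effective stress: σ'_f = 65.986 + 60.945 = 126.93 kPa.
σ'_f = 126.93 > σ'_p = 110 kPa, so the stress path crosses the preconsolidation pressure — recompression up to σ'_p, then virgin compression beyond:
S_c = H/(1+e₀)·[C_r·log₁₀(σ'_p/σ'_0) + C_c·log₁₀(σ'_f/σ'_p)]
    = 4.3/2.23 × [0.068×log₁₀(110/65.986) + 0.26×log₁₀(126.93/110)]
    = 1.9283 × [0.015092 + 0.016165] = 0.06027 m

S_c ≈ 0.0603 m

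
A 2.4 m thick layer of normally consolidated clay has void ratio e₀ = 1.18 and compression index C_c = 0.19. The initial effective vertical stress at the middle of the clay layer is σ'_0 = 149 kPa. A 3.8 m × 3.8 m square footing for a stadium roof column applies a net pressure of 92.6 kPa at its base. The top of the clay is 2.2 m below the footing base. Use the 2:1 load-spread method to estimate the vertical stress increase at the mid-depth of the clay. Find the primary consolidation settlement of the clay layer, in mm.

Mid-depth of clay below the footing base: z = 2.2 + 2.4/2 = 3.4 m.
Stress increase at mid-clay by the 2:1 spreading method:
Δσ = qBL/((B+z)(L+z)) = 92.6×3.8×3.8/((3.8+3.4)(3.8+3.4)) = 25.794 kPa
Final effective stress: σ'_f = σ'_0 + Δσ = 149 + 25.794 = 174.79 kPa.
Normally consolidated clay, so the full stress increment lies on the virgin compression line:
S_c = C_c·H/(1+e₀)·log₁₀(σ'_f/σ'_0) = 0.19×2.4/(1+1.18)×log₁₀(174.79/149)
    = 0.20917 × 0.06933 = 0.0145 m

S_c ≈ 14.5 mm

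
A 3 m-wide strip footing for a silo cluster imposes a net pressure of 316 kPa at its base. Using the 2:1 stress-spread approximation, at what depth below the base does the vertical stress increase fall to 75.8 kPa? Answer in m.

2:1 spreading — at depth z the loaded area has grown by z in each plan dimension:
qB/(B+z) = Δσ_z ⇒ z = qB/Δσ_z − B = 316×3/75.8 − 3 = 9.507 m

z ≈ 9.51 m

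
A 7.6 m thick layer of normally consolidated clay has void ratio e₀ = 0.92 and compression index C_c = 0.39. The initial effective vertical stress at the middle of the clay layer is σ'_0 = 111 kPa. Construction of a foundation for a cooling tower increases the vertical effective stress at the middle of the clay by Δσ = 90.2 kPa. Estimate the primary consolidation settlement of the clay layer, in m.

Final effective stress: σ'_f = σ'_0 + Δσ = 111 + 90.2 = 201.2 kPa.
Normally consolidated clay, so the full stress increment lies on the virgin compression line:
S_c = C_c·H/(1+e₀)·log₁₀(σ'_f/σ'_0) = 0.39×7.6/(1+0.92)×log₁₀(201.2/111)
    = 1.5437 × 0.2583 = 0.3987 m

S_c ≈ 0.399 m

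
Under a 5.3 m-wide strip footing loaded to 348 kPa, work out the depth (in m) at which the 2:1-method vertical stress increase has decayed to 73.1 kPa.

z ≈ 19.9 m

2:1 spreading — at depth z the loaded area has grown by z in each plan dimension:
qB/(B+z) = Δσ_z ⇒ z = qB/Δσ_z − B = 348×5.3/73.1 − 5.3 = 19.93 m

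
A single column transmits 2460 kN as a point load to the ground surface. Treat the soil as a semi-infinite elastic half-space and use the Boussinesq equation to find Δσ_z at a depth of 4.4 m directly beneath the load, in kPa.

Δσ_z ≈ 60.7 kPa

Boussinesq vertical stress below a point load on an elastic half-space:
Δσ_z = 3P/(2πz²) · [1 + (r/z)²]^(−5/2)
r/z = 0/4.4 = 0; [1+(r/z)²]^(−5/2) = 1.
Δσ_z = 3×2460/(2π×4.4²) × 1 = 60.67 × 1 = 60.67 kPa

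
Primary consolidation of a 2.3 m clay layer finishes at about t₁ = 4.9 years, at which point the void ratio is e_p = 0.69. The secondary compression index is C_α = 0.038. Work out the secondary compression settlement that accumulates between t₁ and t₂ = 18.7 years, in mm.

S_s ≈ 30.1 mm

Secondary compression: S_s = C_α·H/(1+e_p)·log₁₀(t₂/t₁)
S_s = 0.038×2.3/(1+0.69)×log₁₀(18.7/4.9)
    = 0.05172 × 0.5816 = 0.03008 m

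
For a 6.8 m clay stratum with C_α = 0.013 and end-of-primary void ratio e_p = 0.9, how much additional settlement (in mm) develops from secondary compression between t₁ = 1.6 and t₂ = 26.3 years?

Secondary compression: S_s = C_α·H/(1+e_p)·log₁₀(t₂/t₁)
S_s = 0.013×6.8/(1+0.9)×log₁₀(26.3/1.6)
    = 0.04653 × 1.216 = 0.05657 m

S_s ≈ 56.6 mm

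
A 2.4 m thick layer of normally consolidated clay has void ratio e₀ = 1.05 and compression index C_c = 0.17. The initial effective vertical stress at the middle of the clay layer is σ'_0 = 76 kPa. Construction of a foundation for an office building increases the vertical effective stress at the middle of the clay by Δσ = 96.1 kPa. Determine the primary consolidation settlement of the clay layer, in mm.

S_c ≈ 70.6 mm

Final effective stress: σ'_f = σ'_0 + Δσ = 76 + 96.1 = 172.1 kPa.
Normally consolidated clay, so the full stress increment lies on the virgin compression line:
S_c = C_c·H/(1+e₀)·log₁₀(σ'_f/σ'_0) = 0.17×2.4/(1+1.05)×log₁₀(172.1/76)
    = 0.19902 × 0.35497 = 0.07065 m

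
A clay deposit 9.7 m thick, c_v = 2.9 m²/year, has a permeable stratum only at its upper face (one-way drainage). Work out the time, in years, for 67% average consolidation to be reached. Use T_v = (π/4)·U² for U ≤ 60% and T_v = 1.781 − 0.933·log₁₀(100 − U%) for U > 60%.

Drainage path length: H_d = H = 9.7 m (single drainage).
U > 60%: T_v = 1.781 − 0.933·log₁₀(100 − 67) = 0.36423.
t = T_v·H_d²/c_v = 0.36423×9.7²/2.9 = 11.82 years.

t ≈ 11.8 years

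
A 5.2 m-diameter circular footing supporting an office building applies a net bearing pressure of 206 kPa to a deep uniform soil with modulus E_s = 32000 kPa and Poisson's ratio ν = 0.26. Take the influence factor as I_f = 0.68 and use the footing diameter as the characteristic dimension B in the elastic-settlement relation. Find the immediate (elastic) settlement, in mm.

Immediate (elastic) settlement: S_e = q·B·(1−ν²)/E_s · I_f.
S_e = 206 × 5.2 × (1 − 0.26²) / 32000 × 0.68
    = 206 × 5.2 × 0.9324 / 32000 × 0.68
    = 0.02122 m = 21.22 mm

S_e ≈ 21.2 mm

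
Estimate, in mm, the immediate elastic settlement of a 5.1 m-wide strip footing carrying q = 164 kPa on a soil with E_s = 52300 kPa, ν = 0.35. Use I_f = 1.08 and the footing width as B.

Immediate (elastic) settlement: S_e = q·B·(1−ν²)/E_s · I_f.
S_e = 164 × 5.1 × (1 − 0.35²) / 52300 × 1.08
    = 164 × 5.1 × 0.8775 / 52300 × 1.08
    = 0.01516 m = 15.16 mm

S_e ≈ 15.2 mm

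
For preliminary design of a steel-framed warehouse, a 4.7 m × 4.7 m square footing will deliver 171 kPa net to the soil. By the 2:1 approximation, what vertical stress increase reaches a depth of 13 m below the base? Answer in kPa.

Δσ_z ≈ 12.1 kPa

By the 2:1 method the load spreads at 1 horizontal : 2 vertical, so at depth z the loaded area has grown by z in each plan dimension:
Δσ = qBL/((B+z)(L+z)) = 171×4.7×4.7/((4.7+13)(4.7+13)) = 12.057 kPa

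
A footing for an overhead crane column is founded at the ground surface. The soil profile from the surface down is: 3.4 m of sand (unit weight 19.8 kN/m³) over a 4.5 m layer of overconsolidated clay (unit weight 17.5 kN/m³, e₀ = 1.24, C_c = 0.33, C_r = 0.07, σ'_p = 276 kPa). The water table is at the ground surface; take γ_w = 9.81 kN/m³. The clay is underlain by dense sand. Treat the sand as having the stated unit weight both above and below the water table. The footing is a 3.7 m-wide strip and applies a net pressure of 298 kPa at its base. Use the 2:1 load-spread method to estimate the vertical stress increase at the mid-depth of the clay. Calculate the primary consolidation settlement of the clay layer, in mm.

Mid-depth of clay below the ground surface: z = 3.4 + 4.5/2 = 5.65 m.
Total vertical stress at mid-clay: σ_v = 19.8×3.4 + 17.5×2.25 = 106.7 kPa.
Pore pressure: u = 9.81×(5.65 − 0) = 55.427 kPa.
Initial effective stress: σ'_0 = σ_v − u = 106.7 − 55.427 = 51.273 kPa.
Stress increase at mid-clay by the 2:1 spreading method:
Δσ = qB/(B+z) = 298×3.7/(3.7+5.65) = 117.93 kPa
Final effective stress: σ'_f = 51.273 + 117.93 = 169.2 kPa.
σ'_f = 169.2 ≤ σ'_p = 276 kPa, so the clay remains overconsolidated and only the recompression index applies:
S_c = C_r·H/(1+e₀)·log₁₀(σ'_f/σ'_0) = 0.07×4.5/2.24×log₁₀(169.2/51.273)
    = 0.14062 × 0.51851 = 0.07291 m

S_c ≈ 72.9 mm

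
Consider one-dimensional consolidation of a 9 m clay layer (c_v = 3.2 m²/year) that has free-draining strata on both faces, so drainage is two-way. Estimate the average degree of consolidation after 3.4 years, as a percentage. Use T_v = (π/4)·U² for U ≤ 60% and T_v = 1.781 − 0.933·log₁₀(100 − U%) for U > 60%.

U ≈ 78.5 %

Drainage path length: H_d = H/2 = 4.5 m (double drainage).
T_v = c_v·t/H_d² = 3.2×3.4/4.5² = 0.53728.
T_v = 0.53728 corresponds to the U > 60% branch:
U = 1 − 10^((1.781 − T_v)/0.933)/100 = 0.7847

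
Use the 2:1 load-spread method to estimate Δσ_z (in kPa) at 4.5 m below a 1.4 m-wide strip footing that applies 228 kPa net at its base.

By the 2:1 method the load spreads at 1 horizontal : 2 vertical, so at depth z the loaded area has grown by z in each plan dimension:
Δσ = qB/(B+z) = 228×1.4/(1.4+4.5) = 54.102 kPa

Δσ_z ≈ 54.1 kPa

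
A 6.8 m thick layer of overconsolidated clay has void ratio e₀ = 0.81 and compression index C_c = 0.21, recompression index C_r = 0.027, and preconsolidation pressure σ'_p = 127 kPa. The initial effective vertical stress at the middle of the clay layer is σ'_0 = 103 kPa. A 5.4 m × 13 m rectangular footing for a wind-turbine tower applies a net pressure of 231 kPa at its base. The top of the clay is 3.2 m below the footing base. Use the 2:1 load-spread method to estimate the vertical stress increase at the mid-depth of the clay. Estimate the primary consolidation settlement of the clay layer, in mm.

S_c ≈ 113 mm

Mid-depth of clay below the footing base: z = 3.2 + 6.8/2 = 6.6 m.
Stress increase at mid-clay by the 2:1 spreading method:
Δσ = qBL/((B+z)(L+z)) = 231×5.4×13/((5.4+6.6)(13+6.6)) = 68.946 kPa
Final effective stress: σ'_f = 103 + 68.946 = 171.95 kPa.
σ'_f = 171.95 > σ'_p = 127 kPa, so the stress path crosses the preconsolidation pressure — recompression up to σ'_p, then virgin compression beyond:
S_c = H/(1+e₀)·[C_r·log₁₀(σ'_p/σ'_0) + C_c·log₁₀(σ'_f/σ'_p)]
    = 6.8/1.81 × [0.027×log₁₀(127/103) + 0.21×log₁₀(171.95/127)]
    = 3.7569 × [0.0024561 + 0.027636] = 0.1131 m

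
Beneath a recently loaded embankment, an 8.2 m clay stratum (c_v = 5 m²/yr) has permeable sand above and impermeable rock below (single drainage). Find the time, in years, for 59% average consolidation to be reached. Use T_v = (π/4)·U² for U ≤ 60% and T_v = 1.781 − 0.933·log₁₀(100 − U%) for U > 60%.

Drainage path length: H_d = H = 8.2 m (single drainage).
U ≤ 60%: T_v = (π/4)·U² = (π/4)×0.59² = 0.2734.
t = T_v·H_d²/c_v = 0.2734×8.2²/5 = 3.677 years.

t ≈ 3.68 years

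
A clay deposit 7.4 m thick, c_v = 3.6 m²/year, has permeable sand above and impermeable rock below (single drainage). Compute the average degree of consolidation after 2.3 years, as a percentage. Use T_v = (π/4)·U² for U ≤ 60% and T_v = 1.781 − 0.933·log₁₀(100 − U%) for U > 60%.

U ≈ 43.9 %

Drainage path length: H_d = H = 7.4 m (single drainage).
T_v = c_v·t/H_d² = 3.6×2.3/7.4² = 0.15121.
T_v = 0.15121 corresponds to the U ≤ 60% branch:
U = √(4T_v/π) = 0.4388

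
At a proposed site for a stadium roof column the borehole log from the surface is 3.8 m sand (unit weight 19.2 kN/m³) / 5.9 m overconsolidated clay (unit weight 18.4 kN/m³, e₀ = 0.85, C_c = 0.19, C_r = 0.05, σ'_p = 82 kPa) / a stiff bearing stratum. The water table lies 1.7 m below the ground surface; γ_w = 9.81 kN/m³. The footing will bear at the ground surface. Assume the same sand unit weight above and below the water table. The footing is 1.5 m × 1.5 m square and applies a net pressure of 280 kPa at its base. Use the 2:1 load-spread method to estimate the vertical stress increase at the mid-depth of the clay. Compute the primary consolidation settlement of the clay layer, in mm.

Mid-depth of clay below the ground surface: z = 3.8 + 5.9/2 = 6.75 m.
Total vertical stress at mid-clay: σ_v = 19.2×3.8 + 18.4×2.95 = 127.24 kPa.
Pore pressure: u = 9.81×(6.75 − 1.7) = 49.541 kPa.
Initial effective stress: σ'_0 = σ_v − u = 127.24 − 49.541 = 77.699 kPa.
Stress increase at mid-clay by the 2:1 spreading method:
Δσ = qBL/((B+z)(L+z)) = 280×1.5×1.5/((1.5+6.75)(1.5+6.75)) = 9.2562 kPa
Final effective stress: σ'_f = 77.699 + 9.2562 = 86.955 kPa.
σ'_f = 86.955 > σ'_p = 82 kPa, so the stress path crosses the preconsolidation pressure — recompression up to σ'_p, then virgin compression beyond:
S_c = H/(1+e₀)·[C_r·log₁₀(σ'_p/σ'_0) + C_c·log₁₀(σ'_f/σ'_p)]
    = 5.9/1.85 × [0.05×log₁₀(82/77.699) + 0.19×log₁₀(86.955/82)]
    = 3.1892 × [0.0011699 + 0.0048413] = 0.01917 m

S_c ≈ 19.2 mm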